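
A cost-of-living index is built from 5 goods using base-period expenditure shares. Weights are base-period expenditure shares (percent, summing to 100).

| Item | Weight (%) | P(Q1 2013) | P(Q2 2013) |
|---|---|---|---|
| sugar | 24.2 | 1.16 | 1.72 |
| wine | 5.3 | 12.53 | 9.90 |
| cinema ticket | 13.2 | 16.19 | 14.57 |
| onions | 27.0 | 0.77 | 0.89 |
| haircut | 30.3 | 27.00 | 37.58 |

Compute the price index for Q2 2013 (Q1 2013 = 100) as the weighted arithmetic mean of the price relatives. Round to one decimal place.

sugar: 24.2 × (1.72/1.16) = 24.2 × 1.482759 = 35.8828
wine: 5.3 × (9.90/12.53) = 5.3 × 0.790104 = 4.1875
cinema ticket: 13.2 × (14.57/16.19) = 13.2 × 0.899938 = 11.8792
onions: 27.0 × (0.89/0.77) = 27.0 × 1.155844 = 31.2078
haircut: 30.3 × (37.58/27.00) = 30.3 × 1.391852 = 42.1731
Index = Σ wᵢ·(p₁ᵢ/p₀ᵢ) = 35.8828 + 4.1875 + 11.8792 + 31.2078 + 42.1731 = 125.3304

125.3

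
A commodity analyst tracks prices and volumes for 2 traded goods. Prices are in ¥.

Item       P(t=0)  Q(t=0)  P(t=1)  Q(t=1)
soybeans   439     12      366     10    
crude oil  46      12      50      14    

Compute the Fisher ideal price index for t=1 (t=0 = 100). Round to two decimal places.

86.19

Laspeyres component (base-period weights):
ΣP(t=1)Q(t=0) = 366×12 + 50×12 = 4392 + 600 = 4992
ΣP(t=0)Q(t=0) = 439×12 + 46×12 = 5268 + 552 = 5820
L = 4992 / 5820 × 100 = 85.7732
Paasche component (current-period weights):
ΣP(t=1)Q(t=1) = 366×10 + 50×14 = 3660 + 700 = 4360
ΣP(t=0)Q(t=1) = 439×10 + 46×14 = 4390 + 644 = 5034
P = 4360 / 5034 × 100 = 86.6110
Fisher = √(L × P) = √(85.7732 × 86.6110) = 86.1911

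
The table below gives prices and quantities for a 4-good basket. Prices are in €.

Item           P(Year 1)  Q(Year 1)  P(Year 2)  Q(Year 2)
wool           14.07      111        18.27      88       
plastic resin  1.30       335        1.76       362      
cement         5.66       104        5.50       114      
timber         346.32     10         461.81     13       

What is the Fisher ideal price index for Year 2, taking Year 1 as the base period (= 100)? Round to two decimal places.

Laspeyres component (base-period weights):
ΣP(Year 2)Q(Year 1) = 18.27×111 + 1.76×335 + 5.50×104 + 461.81×10 = 2027.97 + 589.6 + 572 + 4618.1 = 7807.67
ΣP(Year 1)Q(Year 1) = 14.07×111 + 1.30×335 + 5.66×104 + 346.32×10 = 1561.77 + 435.5 + 588.64 + 3463.2 = 6049.11
L = 7807.67 / 6049.11 × 100 = 129.0714
Paasche component (current-period weights):
ΣP(Year 2)Q(Year 2) = 18.27×88 + 1.76×362 + 5.50×114 + 461.81×13 = 1607.76 + 637.12 + 627 + 6003.53 = 8875.41
ΣP(Year 1)Q(Year 2) = 14.07×88 + 1.30×362 + 5.66×114 + 346.32×13 = 1238.16 + 470.6 + 645.24 + 4502.16 = 6856.16
P = 8875.41 / 6856.16 × 100 = 129.4516
Fisher = √(L × P) = √(129.0714 × 129.4516) = 129.2614

129.26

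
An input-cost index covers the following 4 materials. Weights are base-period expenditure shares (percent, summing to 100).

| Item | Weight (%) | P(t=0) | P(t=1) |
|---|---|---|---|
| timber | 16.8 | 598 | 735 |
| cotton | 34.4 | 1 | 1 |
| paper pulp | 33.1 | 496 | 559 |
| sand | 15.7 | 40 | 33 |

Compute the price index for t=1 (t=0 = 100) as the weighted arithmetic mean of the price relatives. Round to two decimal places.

105.31

timber: 16.8 × (735/598) = 16.8 × 1.229097 = 20.6488
cotton: 34.4 × (1/1) = 34.4 × 1.000000 = 34.4000
paper pulp: 33.1 × (559/496) = 33.1 × 1.127016 = 37.3042
sand: 15.7 × (33/40) = 15.7 × 0.825000 = 12.9525
Index = Σ wᵢ·(p₁ᵢ/p₀ᵢ) = 20.6488 + 34.4000 + 37.3042 + 12.9525 = 105.3056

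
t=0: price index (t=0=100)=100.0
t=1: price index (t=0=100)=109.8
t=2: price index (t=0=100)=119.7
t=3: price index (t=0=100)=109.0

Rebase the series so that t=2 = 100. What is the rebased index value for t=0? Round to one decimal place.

Rebased(t=0) = 100.0 / 119.7 × 100 = 83.5422

83.5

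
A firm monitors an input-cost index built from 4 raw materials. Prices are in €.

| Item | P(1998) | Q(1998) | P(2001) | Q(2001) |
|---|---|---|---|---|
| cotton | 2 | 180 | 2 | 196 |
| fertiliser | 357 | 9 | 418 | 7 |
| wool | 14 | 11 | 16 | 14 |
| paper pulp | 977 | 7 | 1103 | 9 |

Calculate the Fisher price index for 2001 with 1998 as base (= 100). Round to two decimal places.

Laspeyres component (base-period weights):
ΣP(2001)Q(1998) = 2×180 + 418×9 + 16×11 + 1103×7 = 360 + 3762 + 176 + 7721 = 12019
ΣP(1998)Q(1998) = 2×180 + 357×9 + 14×11 + 977×7 = 360 + 3213 + 154 + 6839 = 10566
L = 12019 / 10566 × 100 = 113.7517
Paasche component (current-period weights):
ΣP(2001)Q(2001) = 2×196 + 418×7 + 16×14 + 1103×9 = 392 + 2926 + 224 + 9927 = 13469
ΣP(1998)Q(2001) = 2×196 + 357×7 + 14×14 + 977×9 = 392 + 2499 + 196 + 8793 = 11880
P = 13469 / 11880 × 100 = 113.3754
Fisher = √(L × P) = √(113.7517 × 113.3754) = 113.5634

113.56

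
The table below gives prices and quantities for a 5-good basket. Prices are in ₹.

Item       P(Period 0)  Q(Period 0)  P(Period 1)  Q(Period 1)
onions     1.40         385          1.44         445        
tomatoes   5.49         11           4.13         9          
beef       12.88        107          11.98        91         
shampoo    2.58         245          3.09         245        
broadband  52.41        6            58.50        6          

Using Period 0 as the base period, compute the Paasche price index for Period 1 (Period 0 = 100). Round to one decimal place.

Paasche price index uses current-period quantities as weights.
ΣP(Period 1)·Q(Period 1) = 1.44×445 + 4.13×9 + 11.98×91 + 3.09×245 + 58.50×6 = 640.8 + 37.17 + 1090.18 + 757.05 + 351 = 2876.2
ΣP(Period 0)·Q(Period 1) = 1.40×445 + 5.49×9 + 12.88×91 + 2.58×245 + 52.41×6 = 623 + 49.41 + 1172.08 + 632.1 + 314.46 = 2791.05
Index = 2876.2 / 2791.05 × 100 = 103.0508

103.1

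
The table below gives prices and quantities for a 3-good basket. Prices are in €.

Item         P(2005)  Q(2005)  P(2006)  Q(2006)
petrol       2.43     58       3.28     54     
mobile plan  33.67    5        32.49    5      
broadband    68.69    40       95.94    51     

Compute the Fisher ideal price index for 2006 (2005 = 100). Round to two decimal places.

Laspeyres component (base-period weights):
ΣP(2006)Q(2005) = 3.28×58 + 32.49×5 + 95.94×40 = 190.24 + 162.45 + 3837.6 = 4190.29
ΣP(2005)Q(2005) = 2.43×58 + 33.67×5 + 68.69×40 = 140.94 + 168.35 + 2747.6 = 3056.89
L = 4190.29 / 3056.89 × 100 = 137.0769
Paasche component (current-period weights):
ΣP(2006)Q(2006) = 3.28×54 + 32.49×5 + 95.94×51 = 177.12 + 162.45 + 4892.94 = 5232.51
ΣP(2005)Q(2006) = 2.43×54 + 33.67×5 + 68.69×51 = 131.22 + 168.35 + 3503.19 = 3802.76
P = 5232.51 / 3802.76 × 100 = 137.5977
Fisher = √(L × P) = √(137.0769 × 137.5977) = 137.3370

137.34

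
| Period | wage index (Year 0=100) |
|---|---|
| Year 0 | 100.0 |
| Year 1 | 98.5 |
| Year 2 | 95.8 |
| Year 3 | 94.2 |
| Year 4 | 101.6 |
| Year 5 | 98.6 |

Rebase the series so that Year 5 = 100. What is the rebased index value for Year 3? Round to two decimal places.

95.54

Rebased(Year 3) = 94.2 / 98.6 × 100 = 95.5375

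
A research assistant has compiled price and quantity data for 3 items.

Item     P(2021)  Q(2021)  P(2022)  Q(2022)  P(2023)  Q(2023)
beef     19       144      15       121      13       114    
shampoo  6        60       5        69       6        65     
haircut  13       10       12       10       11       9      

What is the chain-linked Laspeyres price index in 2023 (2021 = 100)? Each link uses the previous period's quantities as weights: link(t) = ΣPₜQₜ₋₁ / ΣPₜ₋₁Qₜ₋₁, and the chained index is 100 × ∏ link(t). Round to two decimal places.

Link 2021→2022:
ΣP(2022)Q(2021) = 15×144 + 5×60 + 12×10 = 2160 + 300 + 120 = 2580
ΣP(2021)Q(2021) = 19×144 + 6×60 + 13×10 = 2736 + 360 + 130 = 3226
link = 2580/3226 = 0.799752
Link 2022→2023:
ΣP(2023)Q(2022) = 13×121 + 6×69 + 11×10 = 1573 + 414 + 110 = 2097
ΣP(2022)Q(2022) = 15×121 + 5×69 + 12×10 = 1815 + 345 + 120 = 2280
link = 2097/2280 = 0.919737
Chained index = 100 × 0.799752 × 0.919737 = 73.5561

73.56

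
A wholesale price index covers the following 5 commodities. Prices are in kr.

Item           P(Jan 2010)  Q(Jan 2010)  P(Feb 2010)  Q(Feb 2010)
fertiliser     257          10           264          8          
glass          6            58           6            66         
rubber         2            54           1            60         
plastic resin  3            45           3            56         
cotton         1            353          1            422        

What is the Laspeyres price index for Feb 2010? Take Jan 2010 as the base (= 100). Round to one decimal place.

Laspeyres price index uses base-period quantities as weights.
ΣP(Feb 2010)·Q(Jan 2010) = 264×10 + 6×58 + 1×54 + 3×45 + 1×353 = 2640 + 348 + 54 + 135 + 353 = 3530
ΣP(Jan 2010)·Q(Jan 2010) = 257×10 + 6×58 + 2×54 + 3×45 + 1×353 = 2570 + 348 + 108 + 135 + 353 = 3514
Index = 3530 / 3514 × 100 = 100.4553

100.5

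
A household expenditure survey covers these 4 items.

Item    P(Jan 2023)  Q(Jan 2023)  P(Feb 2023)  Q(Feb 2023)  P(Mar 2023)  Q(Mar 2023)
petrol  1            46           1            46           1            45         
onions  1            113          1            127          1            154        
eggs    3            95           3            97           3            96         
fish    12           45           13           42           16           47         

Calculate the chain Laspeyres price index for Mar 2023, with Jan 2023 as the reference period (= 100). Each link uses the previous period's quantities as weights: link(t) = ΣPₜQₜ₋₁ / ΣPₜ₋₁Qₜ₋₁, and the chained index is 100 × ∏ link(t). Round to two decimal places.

117.62

Link Jan 2023→Feb 2023:
ΣP(Feb 2023)Q(Jan 2023) = 1×46 + 1×113 + 3×95 + 13×45 = 46 + 113 + 285 + 585 = 1029
ΣP(Jan 2023)Q(Jan 2023) = 1×46 + 1×113 + 3×95 + 12×45 = 46 + 113 + 285 + 540 = 984
link = 1029/984 = 1.045732
Link Feb 2023→Mar 2023:
ΣP(Mar 2023)Q(Feb 2023) = 1×46 + 1×127 + 3×97 + 16×42 = 46 + 127 + 291 + 672 = 1136
ΣP(Feb 2023)Q(Feb 2023) = 1×46 + 1×127 + 3×97 + 13×42 = 46 + 127 + 291 + 546 = 1010
link = 1136/1010 = 1.124752
Chained index = 100 × 1.045732 × 1.124752 = 117.6189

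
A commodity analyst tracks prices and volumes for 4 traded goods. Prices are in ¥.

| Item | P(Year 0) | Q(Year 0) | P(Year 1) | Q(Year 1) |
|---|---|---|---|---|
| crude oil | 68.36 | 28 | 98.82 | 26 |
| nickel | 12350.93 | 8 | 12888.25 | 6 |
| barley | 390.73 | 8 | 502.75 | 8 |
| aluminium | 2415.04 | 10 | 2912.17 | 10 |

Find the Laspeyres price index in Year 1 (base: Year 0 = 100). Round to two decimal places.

Laspeyres price index uses base-period quantities as weights.
ΣP(Year 1)·Q(Year 0) = 98.82×28 + 12888.25×8 + 502.75×8 + 2912.17×10 = 2766.96 + 103106 + 4022 + 29121.7 = 139016.66
ΣP(Year 0)·Q(Year 0) = 68.36×28 + 12350.93×8 + 390.73×8 + 2415.04×10 = 1914.08 + 98807.44 + 3125.84 + 24150.4 = 127997.76
Index = 139016.66 / 127997.76 × 100 = 108.6087

108.61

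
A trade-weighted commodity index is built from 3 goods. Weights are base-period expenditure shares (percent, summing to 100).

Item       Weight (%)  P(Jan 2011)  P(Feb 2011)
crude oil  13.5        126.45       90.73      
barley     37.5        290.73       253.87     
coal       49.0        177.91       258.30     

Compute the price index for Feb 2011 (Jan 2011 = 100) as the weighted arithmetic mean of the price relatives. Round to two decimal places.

113.57

crude oil: 13.5 × (90.73/126.45) = 13.5 × 0.717517 = 9.6865
barley: 37.5 × (253.87/290.73) = 37.5 × 0.873216 = 32.7456
coal: 49.0 × (258.30/177.91) = 49.0 × 1.451858 = 71.1410
Index = Σ wᵢ·(p₁ᵢ/p₀ᵢ) = 9.6865 + 32.7456 + 71.1410 = 113.5731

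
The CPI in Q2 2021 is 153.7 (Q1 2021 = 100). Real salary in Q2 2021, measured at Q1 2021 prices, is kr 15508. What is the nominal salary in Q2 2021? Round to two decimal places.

23835.80

Nominal = Real × (Index/100) = 15508 × (153.7/100)
        = 15508 × 1.537 = 23835.7960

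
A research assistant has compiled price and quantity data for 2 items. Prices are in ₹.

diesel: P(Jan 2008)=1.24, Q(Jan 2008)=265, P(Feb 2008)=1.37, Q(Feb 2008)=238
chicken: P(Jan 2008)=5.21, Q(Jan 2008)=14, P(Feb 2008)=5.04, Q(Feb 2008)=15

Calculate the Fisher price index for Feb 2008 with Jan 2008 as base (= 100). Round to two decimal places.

107.80

Laspeyres component (base-period weights):
ΣP(Feb 2008)Q(Jan 2008) = 1.37×265 + 5.04×14 = 363.05 + 70.56 = 433.61
ΣP(Jan 2008)Q(Jan 2008) = 1.24×265 + 5.21×14 = 328.6 + 72.94 = 401.54
L = 433.61 / 401.54 × 100 = 107.9868
Paasche component (current-period weights):
ΣP(Feb 2008)Q(Feb 2008) = 1.37×238 + 5.04×15 = 326.06 + 75.6 = 401.66
ΣP(Jan 2008)Q(Feb 2008) = 1.24×238 + 5.21×15 = 295.12 + 78.15 = 373.27
P = 401.66 / 373.27 × 100 = 107.6058
Fisher = √(L × P) = √(107.9868 × 107.6058) = 107.7961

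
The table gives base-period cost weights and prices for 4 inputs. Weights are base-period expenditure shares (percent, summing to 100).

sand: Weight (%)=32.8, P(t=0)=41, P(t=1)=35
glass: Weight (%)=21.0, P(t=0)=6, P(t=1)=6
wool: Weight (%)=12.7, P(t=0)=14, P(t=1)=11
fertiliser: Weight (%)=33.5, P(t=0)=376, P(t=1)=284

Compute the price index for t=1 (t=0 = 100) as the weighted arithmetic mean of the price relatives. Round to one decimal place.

84.3

sand: 32.8 × (35/41) = 32.8 × 0.853659 = 28.0000
glass: 21.0 × (6/6) = 21.0 × 1.000000 = 21.0000
wool: 12.7 × (11/14) = 12.7 × 0.785714 = 9.9786
fertiliser: 33.5 × (284/376) = 33.5 × 0.755319 = 25.3032
Index = Σ wᵢ·(p₁ᵢ/p₀ᵢ) = 28.0000 + 21.0000 + 9.9786 + 25.3032 = 84.2818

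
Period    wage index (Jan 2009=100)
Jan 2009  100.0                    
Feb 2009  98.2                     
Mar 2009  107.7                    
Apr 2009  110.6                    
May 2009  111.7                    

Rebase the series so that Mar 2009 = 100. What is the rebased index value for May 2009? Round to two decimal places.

103.71

Rebased(May 2009) = 111.7 / 107.7 × 100 = 103.7140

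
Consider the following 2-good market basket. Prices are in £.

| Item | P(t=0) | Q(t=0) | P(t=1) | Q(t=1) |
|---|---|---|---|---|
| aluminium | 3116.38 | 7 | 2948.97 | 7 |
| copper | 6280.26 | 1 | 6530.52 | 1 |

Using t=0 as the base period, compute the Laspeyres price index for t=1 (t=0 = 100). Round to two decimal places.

96.72

Laspeyres price index uses base-period quantities as weights.
ΣP(t=1)·Q(t=0) = 2948.97×7 + 6530.52×1 = 20642.79 + 6530.52 = 27173.31
ΣP(t=0)·Q(t=0) = 3116.38×7 + 6280.26×1 = 21814.66 + 6280.26 = 28094.92
Index = 27173.31 / 28094.92 × 100 = 96.7197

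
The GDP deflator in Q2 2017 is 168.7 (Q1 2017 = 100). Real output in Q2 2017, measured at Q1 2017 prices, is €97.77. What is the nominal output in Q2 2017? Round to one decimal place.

164.9

Nominal = Real × (Index/100) = 97.77 × (168.7/100)
        = 97.77 × 1.687 = 164.9380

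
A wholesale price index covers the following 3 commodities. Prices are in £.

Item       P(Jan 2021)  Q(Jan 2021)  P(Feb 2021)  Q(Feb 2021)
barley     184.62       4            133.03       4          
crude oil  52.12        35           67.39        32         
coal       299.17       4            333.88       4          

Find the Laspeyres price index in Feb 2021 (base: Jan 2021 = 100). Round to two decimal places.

Laspeyres price index uses base-period quantities as weights.
ΣP(Feb 2021)·Q(Jan 2021) = 133.03×4 + 67.39×35 + 333.88×4 = 532.12 + 2358.65 + 1335.52 = 4226.29
ΣP(Jan 2021)·Q(Jan 2021) = 184.62×4 + 52.12×35 + 299.17×4 = 738.48 + 1824.2 + 1196.68 = 3759.36
Index = 4226.29 / 3759.36 × 100 = 112.4205

112.42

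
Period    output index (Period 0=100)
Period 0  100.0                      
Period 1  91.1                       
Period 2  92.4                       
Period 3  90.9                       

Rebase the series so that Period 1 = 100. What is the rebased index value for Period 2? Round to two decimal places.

101.43

Rebased(Period 2) = 92.4 / 91.1 × 100 = 101.4270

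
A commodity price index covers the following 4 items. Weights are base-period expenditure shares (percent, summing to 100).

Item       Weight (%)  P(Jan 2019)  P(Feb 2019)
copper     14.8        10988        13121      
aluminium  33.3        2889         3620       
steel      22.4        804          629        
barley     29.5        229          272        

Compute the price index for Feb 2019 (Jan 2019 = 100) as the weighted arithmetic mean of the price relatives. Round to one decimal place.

copper: 14.8 × (13121/10988) = 14.8 × 1.194121 = 17.6730
aluminium: 33.3 × (3620/2889) = 33.3 × 1.253029 = 41.7259
steel: 22.4 × (629/804) = 22.4 × 0.782338 = 17.5244
barley: 29.5 × (272/229) = 29.5 × 1.187773 = 35.0393
Index = Σ wᵢ·(p₁ᵢ/p₀ᵢ) = 17.6730 + 41.7259 + 17.5244 + 35.0393 = 111.9625

112.0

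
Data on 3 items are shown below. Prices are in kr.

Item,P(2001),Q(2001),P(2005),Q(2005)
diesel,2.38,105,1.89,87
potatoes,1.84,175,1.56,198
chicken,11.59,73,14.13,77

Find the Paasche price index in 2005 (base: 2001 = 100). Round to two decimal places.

Paasche price index uses current-period quantities as weights.
ΣP(2005)·Q(2005) = 1.89×87 + 1.56×198 + 14.13×77 = 164.43 + 308.88 + 1088.01 = 1561.32
ΣP(2001)·Q(2005) = 2.38×87 + 1.84×198 + 11.59×77 = 207.06 + 364.32 + 892.43 = 1463.81
Index = 1561.32 / 1463.81 × 100 = 106.6614

106.66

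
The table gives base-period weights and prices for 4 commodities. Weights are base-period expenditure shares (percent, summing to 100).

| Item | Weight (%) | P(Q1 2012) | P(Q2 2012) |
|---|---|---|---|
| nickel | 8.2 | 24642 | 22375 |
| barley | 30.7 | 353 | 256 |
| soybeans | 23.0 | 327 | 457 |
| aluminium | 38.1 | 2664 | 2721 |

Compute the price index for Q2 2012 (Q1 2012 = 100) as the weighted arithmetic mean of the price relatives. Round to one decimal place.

100.8

nickel: 8.2 × (22375/24642) = 8.2 × 0.908003 = 7.4456
barley: 30.7 × (256/353) = 30.7 × 0.725212 = 22.2640
soybeans: 23.0 × (457/327) = 23.0 × 1.397554 = 32.1437
aluminium: 38.1 × (2721/2664) = 38.1 × 1.021396 = 38.9152
Index = Σ wᵢ·(p₁ᵢ/p₀ᵢ) = 7.4456 + 22.2640 + 32.1437 + 38.9152 = 100.7686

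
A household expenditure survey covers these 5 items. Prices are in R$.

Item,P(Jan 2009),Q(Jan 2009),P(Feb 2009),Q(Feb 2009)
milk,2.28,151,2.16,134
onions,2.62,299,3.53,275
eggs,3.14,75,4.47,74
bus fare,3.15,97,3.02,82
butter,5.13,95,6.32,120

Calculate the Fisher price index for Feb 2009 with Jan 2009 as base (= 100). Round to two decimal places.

121.43

Laspeyres component (base-period weights):
ΣP(Feb 2009)Q(Jan 2009) = 2.16×151 + 3.53×299 + 4.47×75 + 3.02×97 + 6.32×95 = 326.16 + 1055.47 + 335.25 + 292.94 + 600.4 = 2610.22
ΣP(Jan 2009)Q(Jan 2009) = 2.28×151 + 2.62×299 + 3.14×75 + 3.15×97 + 5.13×95 = 344.28 + 783.38 + 235.5 + 305.55 + 487.35 = 2156.06
L = 2610.22 / 2156.06 × 100 = 121.0643
Paasche component (current-period weights):
ΣP(Feb 2009)Q(Feb 2009) = 2.16×134 + 3.53×275 + 4.47×74 + 3.02×82 + 6.32×120 = 289.44 + 970.75 + 330.78 + 247.64 + 758.4 = 2597.01
ΣP(Jan 2009)Q(Feb 2009) = 2.28×134 + 2.62×275 + 3.14×74 + 3.15×82 + 5.13×120 = 305.52 + 720.5 + 232.36 + 258.3 + 615.6 = 2132.28
P = 2597.01 / 2132.28 × 100 = 121.7950
Fisher = √(L × P) = √(121.0643 × 121.7950) = 121.4291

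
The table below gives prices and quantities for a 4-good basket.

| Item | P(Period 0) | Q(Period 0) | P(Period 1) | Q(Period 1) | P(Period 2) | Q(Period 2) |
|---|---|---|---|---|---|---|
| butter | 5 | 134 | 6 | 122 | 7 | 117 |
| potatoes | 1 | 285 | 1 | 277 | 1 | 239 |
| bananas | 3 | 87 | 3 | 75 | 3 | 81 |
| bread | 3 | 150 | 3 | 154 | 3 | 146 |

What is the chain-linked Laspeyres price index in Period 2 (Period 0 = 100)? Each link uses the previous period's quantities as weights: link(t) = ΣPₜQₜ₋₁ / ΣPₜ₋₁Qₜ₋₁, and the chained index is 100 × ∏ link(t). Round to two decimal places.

Link Period 0→Period 1:
ΣP(Period 1)Q(Period 0) = 6×134 + 1×285 + 3×87 + 3×150 = 804 + 285 + 261 + 450 = 1800
ΣP(Period 0)Q(Period 0) = 5×134 + 1×285 + 3×87 + 3×150 = 670 + 285 + 261 + 450 = 1666
link = 1800/1666 = 1.080432
Link Period 1→Period 2:
ΣP(Period 2)Q(Period 1) = 7×122 + 1×277 + 3×75 + 3×154 = 854 + 277 + 225 + 462 = 1818
ΣP(Period 1)Q(Period 1) = 6×122 + 1×277 + 3×75 + 3×154 = 732 + 277 + 225 + 462 = 1696
link = 1818/1696 = 1.071934
Chained index = 100 × 1.080432 × 1.071934 = 115.8152

115.82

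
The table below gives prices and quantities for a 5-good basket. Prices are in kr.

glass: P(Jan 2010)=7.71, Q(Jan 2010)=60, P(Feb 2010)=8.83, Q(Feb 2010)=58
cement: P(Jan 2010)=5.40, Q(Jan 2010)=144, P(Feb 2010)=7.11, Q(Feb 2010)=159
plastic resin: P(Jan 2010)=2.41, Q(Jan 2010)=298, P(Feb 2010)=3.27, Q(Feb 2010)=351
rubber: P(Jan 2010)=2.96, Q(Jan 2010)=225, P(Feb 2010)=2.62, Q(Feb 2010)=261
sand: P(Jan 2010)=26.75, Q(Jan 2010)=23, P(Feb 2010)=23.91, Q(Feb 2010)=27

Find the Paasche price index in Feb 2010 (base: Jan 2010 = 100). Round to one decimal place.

Paasche price index uses current-period quantities as weights.
ΣP(Feb 2010)·Q(Feb 2010) = 8.83×58 + 7.11×159 + 3.27×351 + 2.62×261 + 23.91×27 = 512.14 + 1130.49 + 1147.77 + 683.82 + 645.57 = 4119.79
ΣP(Jan 2010)·Q(Feb 2010) = 7.71×58 + 5.40×159 + 2.41×351 + 2.96×261 + 26.75×27 = 447.18 + 858.6 + 845.91 + 772.56 + 722.25 = 3646.5
Index = 4119.79 / 3646.5 × 100 = 112.9793

113.0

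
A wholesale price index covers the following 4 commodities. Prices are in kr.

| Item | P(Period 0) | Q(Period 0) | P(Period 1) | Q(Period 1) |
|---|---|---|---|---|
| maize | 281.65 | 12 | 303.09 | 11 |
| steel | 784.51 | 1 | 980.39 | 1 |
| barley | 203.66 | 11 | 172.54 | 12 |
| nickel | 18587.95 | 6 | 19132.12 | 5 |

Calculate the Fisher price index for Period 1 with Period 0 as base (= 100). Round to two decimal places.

102.83

Laspeyres component (base-period weights):
ΣP(Period 1)Q(Period 0) = 303.09×12 + 980.39×1 + 172.54×11 + 19132.12×6 = 3637.08 + 980.39 + 1897.94 + 114792.72 = 121308.13
ΣP(Period 0)Q(Period 0) = 281.65×12 + 784.51×1 + 203.66×11 + 18587.95×6 = 3379.8 + 784.51 + 2240.26 + 111527.7 = 117932.27
L = 121308.13 / 117932.27 × 100 = 102.8625
Paasche component (current-period weights):
ΣP(Period 1)Q(Period 1) = 303.09×11 + 980.39×1 + 172.54×12 + 19132.12×5 = 3333.99 + 980.39 + 2070.48 + 95660.6 = 102045.46
ΣP(Period 0)Q(Period 1) = 281.65×11 + 784.51×1 + 203.66×12 + 18587.95×5 = 3098.15 + 784.51 + 2443.92 + 92939.75 = 99266.33
P = 102045.46 / 99266.33 × 100 = 102.7997
Fisher = √(L × P) = √(102.8625 × 102.7997) = 102.8311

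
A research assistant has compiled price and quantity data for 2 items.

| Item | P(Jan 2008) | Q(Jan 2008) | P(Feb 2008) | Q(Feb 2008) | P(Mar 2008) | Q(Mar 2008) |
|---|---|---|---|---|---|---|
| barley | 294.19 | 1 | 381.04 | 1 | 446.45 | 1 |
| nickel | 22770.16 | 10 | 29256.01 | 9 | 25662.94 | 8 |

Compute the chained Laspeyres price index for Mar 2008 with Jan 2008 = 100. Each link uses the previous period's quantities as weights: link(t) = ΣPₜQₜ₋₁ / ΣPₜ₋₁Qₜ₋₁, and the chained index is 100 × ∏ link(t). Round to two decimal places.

112.76

Link Jan 2008→Feb 2008:
ΣP(Feb 2008)Q(Jan 2008) = 381.04×1 + 29256.01×10 = 381.04 + 292560.1 = 292941.14
ΣP(Jan 2008)Q(Jan 2008) = 294.19×1 + 22770.16×10 = 294.19 + 227701.6 = 227995.79
link = 292941.14/227995.79 = 1.284853
Link Feb 2008→Mar 2008:
ΣP(Mar 2008)Q(Feb 2008) = 446.45×1 + 25662.94×9 = 446.45 + 230966.46 = 231412.91
ΣP(Feb 2008)Q(Feb 2008) = 381.04×1 + 29256.01×9 = 381.04 + 263304.09 = 263685.13
link = 231412.91/263685.13 = 0.877611
Chained index = 100 × 1.284853 × 0.877611 = 112.7601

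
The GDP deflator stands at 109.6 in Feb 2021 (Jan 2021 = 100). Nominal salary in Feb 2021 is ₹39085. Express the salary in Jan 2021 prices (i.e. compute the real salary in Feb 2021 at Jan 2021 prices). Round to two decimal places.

Real = Nominal ÷ (Index/100) = 39085 ÷ (109.6/100)
     = 39085 ÷ 1.096 = 35661.4964

35661.50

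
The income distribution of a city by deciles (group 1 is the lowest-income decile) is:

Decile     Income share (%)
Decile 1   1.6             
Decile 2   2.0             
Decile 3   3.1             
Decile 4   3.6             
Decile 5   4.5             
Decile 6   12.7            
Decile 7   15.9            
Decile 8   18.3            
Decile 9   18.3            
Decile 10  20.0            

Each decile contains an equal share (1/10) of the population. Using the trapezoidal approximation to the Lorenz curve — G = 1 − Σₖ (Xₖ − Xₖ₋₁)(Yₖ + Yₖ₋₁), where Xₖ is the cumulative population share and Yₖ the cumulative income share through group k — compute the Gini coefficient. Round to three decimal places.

0.401

Cumulative income shares Yₖ: 0.0160, 0.0360, 0.0670, 0.1030, 0.1480, 0.2750, 0.4340, 0.6170, 0.8000, 1.0000
Σ (Xₖ−Xₖ₋₁)(Yₖ+Yₖ₋₁) = (1/10)(0.0160+0.0000) + (1/10)(0.0360+0.0160) + (1/10)(0.0670+0.0360) + (1/10)(0.1030+0.0670) + (1/10)(0.1480+0.1030) + (1/10)(0.2750+0.1480) + (1/10)(0.4340+0.2750) + (1/10)(0.6170+0.4340) + (1/10)(0.8000+0.6170) + (1/10)(1.0000+0.8000)
  = 0.0016 + 0.0052 + 0.0103 + 0.0170 + 0.0251 + 0.0423 + 0.0709 + 0.1051 + 0.1417 + 0.1800 = 0.5992
G = 1 − 0.5992 = 0.4008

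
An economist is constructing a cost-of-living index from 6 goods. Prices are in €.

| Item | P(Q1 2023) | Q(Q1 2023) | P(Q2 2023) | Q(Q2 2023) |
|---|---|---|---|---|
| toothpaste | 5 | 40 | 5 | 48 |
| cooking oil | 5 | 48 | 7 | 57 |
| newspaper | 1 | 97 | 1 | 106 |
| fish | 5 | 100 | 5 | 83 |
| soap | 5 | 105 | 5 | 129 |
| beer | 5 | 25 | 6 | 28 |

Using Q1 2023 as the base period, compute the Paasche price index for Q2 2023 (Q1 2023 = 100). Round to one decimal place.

Paasche price index uses current-period quantities as weights.
ΣP(Q2 2023)·Q(Q2 2023) = 5×48 + 7×57 + 1×106 + 5×83 + 5×129 + 6×28 = 240 + 399 + 106 + 415 + 645 + 168 = 1973
ΣP(Q1 2023)·Q(Q2 2023) = 5×48 + 5×57 + 1×106 + 5×83 + 5×129 + 5×28 = 240 + 285 + 106 + 415 + 645 + 140 = 1831
Index = 1973 / 1831 × 100 = 107.7553

107.8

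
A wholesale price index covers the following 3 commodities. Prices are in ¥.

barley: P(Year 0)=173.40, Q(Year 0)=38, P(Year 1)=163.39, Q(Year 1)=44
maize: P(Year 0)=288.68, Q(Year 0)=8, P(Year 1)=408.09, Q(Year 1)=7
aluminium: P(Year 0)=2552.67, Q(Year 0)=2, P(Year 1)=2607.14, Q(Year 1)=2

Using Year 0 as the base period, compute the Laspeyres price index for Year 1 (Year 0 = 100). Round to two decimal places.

Laspeyres price index uses base-period quantities as weights.
ΣP(Year 1)·Q(Year 0) = 163.39×38 + 408.09×8 + 2607.14×2 = 6208.82 + 3264.72 + 5214.28 = 14687.82
ΣP(Year 0)·Q(Year 0) = 173.40×38 + 288.68×8 + 2552.67×2 = 6589.2 + 2309.44 + 5105.34 = 14003.98
Index = 14687.82 / 14003.98 × 100 = 104.8832

104.88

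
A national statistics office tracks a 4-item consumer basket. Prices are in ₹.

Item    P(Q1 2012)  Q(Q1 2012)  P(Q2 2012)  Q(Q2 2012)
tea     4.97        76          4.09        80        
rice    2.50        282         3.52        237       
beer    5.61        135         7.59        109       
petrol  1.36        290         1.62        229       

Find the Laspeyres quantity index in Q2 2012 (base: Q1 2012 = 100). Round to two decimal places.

Laspeyres quantity index uses base-period prices as weights.
ΣP(Q1 2012)·Q(Q2 2012) = 4.97×80 + 2.50×237 + 5.61×109 + 1.36×229 = 397.6 + 592.5 + 611.49 + 311.44 = 1913.03
ΣP(Q1 2012)·Q(Q1 2012) = 4.97×76 + 2.50×282 + 5.61×135 + 1.36×290 = 377.72 + 705 + 757.35 + 394.4 = 2234.47
Index = 1913.03 / 2234.47 × 100 = 85.6145

85.61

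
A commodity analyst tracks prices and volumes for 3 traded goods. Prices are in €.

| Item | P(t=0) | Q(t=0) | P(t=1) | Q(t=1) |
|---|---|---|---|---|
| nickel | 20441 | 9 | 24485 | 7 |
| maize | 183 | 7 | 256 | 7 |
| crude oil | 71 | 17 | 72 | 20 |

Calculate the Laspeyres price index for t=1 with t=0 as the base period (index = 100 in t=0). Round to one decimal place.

119.8

Laspeyres price index uses base-period quantities as weights.
ΣP(t=1)·Q(t=0) = 24485×9 + 256×7 + 72×17 = 220365 + 1792 + 1224 = 223381
ΣP(t=0)·Q(t=0) = 20441×9 + 183×7 + 71×17 = 183969 + 1281 + 1207 = 186457
Index = 223381 / 186457 × 100 = 119.8030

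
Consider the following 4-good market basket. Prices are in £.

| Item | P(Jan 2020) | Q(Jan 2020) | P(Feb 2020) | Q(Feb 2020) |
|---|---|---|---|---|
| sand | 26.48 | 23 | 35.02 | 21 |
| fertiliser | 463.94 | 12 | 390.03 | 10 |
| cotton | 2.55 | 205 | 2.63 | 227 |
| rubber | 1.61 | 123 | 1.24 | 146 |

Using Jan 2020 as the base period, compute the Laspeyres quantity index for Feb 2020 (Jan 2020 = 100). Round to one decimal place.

Laspeyres quantity index uses base-period prices as weights.
ΣP(Jan 2020)·Q(Feb 2020) = 26.48×21 + 463.94×10 + 2.55×227 + 1.61×146 = 556.08 + 4639.4 + 578.85 + 235.06 = 6009.39
ΣP(Jan 2020)·Q(Jan 2020) = 26.48×23 + 463.94×12 + 2.55×205 + 1.61×123 = 609.04 + 5567.28 + 522.75 + 198.03 = 6897.1
Index = 6009.39 / 6897.1 × 100 = 87.1292

87.1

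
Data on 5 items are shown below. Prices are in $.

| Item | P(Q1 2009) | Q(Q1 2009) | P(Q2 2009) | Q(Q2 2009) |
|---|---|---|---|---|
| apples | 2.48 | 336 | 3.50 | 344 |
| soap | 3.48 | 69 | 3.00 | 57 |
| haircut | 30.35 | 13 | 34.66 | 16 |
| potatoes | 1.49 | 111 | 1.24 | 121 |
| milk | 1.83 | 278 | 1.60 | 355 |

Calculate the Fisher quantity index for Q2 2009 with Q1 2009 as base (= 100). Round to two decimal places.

110.04

Laspeyres component (base-period weights):
ΣP(Q1 2009)Q(Q2 2009) = 2.48×344 + 3.48×57 + 30.35×16 + 1.49×121 + 1.83×355 = 853.12 + 198.36 + 485.6 + 180.29 + 649.65 = 2367.02
ΣP(Q1 2009)Q(Q1 2009) = 2.48×336 + 3.48×69 + 30.35×13 + 1.49×111 + 1.83×278 = 833.28 + 240.12 + 394.55 + 165.39 + 508.74 = 2142.08
L = 2367.02 / 2142.08 × 100 = 110.5010
Paasche component (current-period weights):
ΣP(Q2 2009)Q(Q2 2009) = 3.50×344 + 3.00×57 + 34.66×16 + 1.24×121 + 1.60×355 = 1204 + 171 + 554.56 + 150.04 + 568 = 2647.6
ΣP(Q2 2009)Q(Q1 2009) = 3.50×336 + 3.00×69 + 34.66×13 + 1.24×111 + 1.60×278 = 1176 + 207 + 450.58 + 137.64 + 444.8 = 2416.02
P = 2647.6 / 2416.02 × 100 = 109.5852
Fisher = √(L × P) = √(110.5010 × 109.5852) = 110.0421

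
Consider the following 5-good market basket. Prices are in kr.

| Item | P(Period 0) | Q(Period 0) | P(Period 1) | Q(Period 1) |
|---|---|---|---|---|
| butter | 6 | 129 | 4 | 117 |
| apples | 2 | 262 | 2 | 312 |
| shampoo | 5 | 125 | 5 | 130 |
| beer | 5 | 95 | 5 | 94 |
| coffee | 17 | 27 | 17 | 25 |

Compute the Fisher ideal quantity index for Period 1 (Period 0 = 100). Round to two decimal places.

Laspeyres component (base-period weights):
ΣP(Period 0)Q(Period 1) = 6×117 + 2×312 + 5×130 + 5×94 + 17×25 = 702 + 624 + 650 + 470 + 425 = 2871
ΣP(Period 0)Q(Period 0) = 6×129 + 2×262 + 5×125 + 5×95 + 17×27 = 774 + 524 + 625 + 475 + 459 = 2857
L = 2871 / 2857 × 100 = 100.4900
Paasche component (current-period weights):
ΣP(Period 1)Q(Period 1) = 4×117 + 2×312 + 5×130 + 5×94 + 17×25 = 468 + 624 + 650 + 470 + 425 = 2637
ΣP(Period 1)Q(Period 0) = 4×129 + 2×262 + 5×125 + 5×95 + 17×27 = 516 + 524 + 625 + 475 + 459 = 2599
P = 2637 / 2599 × 100 = 101.4621
Fisher = √(L × P) = √(100.4900 × 101.4621) = 100.9749

100.97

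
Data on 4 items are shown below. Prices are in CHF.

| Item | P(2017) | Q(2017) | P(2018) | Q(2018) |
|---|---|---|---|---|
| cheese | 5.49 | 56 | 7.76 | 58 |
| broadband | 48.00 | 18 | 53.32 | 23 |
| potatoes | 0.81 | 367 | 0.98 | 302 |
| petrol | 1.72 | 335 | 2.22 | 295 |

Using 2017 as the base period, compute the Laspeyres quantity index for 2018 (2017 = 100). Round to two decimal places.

Laspeyres quantity index uses base-period prices as weights.
ΣP(2017)·Q(2018) = 5.49×58 + 48.00×23 + 0.81×302 + 1.72×295 = 318.42 + 1104 + 244.62 + 507.4 = 2174.44
ΣP(2017)·Q(2017) = 5.49×56 + 48.00×18 + 0.81×367 + 1.72×335 = 307.44 + 864 + 297.27 + 576.2 = 2044.91
Index = 2174.44 / 2044.91 × 100 = 106.3343

106.33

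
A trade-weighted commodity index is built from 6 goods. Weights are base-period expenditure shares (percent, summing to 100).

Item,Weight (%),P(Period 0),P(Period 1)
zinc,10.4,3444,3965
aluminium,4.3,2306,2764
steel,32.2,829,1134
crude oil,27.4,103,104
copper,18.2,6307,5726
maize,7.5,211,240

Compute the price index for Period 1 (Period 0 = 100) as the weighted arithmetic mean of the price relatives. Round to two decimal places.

113.89

zinc: 10.4 × (3965/3444) = 10.4 × 1.151278 = 11.9733
aluminium: 4.3 × (2764/2306) = 4.3 × 1.198612 = 5.1540
steel: 32.2 × (1134/829) = 32.2 × 1.367913 = 44.0468
crude oil: 27.4 × (104/103) = 27.4 × 1.009709 = 27.6660
copper: 18.2 × (5726/6307) = 18.2 × 0.907880 = 16.5234
maize: 7.5 × (240/211) = 7.5 × 1.137441 = 8.5308
Index = Σ wᵢ·(p₁ᵢ/p₀ᵢ) = 11.9733 + 5.1540 + 44.0468 + 27.6660 + 16.5234 + 8.5308 = 113.8944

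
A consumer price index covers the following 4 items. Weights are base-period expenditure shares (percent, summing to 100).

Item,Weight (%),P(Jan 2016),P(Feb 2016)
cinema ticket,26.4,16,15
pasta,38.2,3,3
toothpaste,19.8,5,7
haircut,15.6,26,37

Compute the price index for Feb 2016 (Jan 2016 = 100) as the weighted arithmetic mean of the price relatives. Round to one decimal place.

112.9

cinema ticket: 26.4 × (15/16) = 26.4 × 0.937500 = 24.7500
pasta: 38.2 × (3/3) = 38.2 × 1.000000 = 38.2000
toothpaste: 19.8 × (7/5) = 19.8 × 1.400000 = 27.7200
haircut: 15.6 × (37/26) = 15.6 × 1.423077 = 22.2000
Index = Σ wᵢ·(p₁ᵢ/p₀ᵢ) = 24.7500 + 38.2000 + 27.7200 + 22.2000 = 112.8700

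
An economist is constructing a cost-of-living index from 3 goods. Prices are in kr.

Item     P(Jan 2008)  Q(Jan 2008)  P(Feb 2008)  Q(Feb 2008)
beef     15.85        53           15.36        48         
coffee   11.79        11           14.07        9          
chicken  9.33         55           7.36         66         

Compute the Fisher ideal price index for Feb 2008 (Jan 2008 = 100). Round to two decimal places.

91.83

Laspeyres component (base-period weights):
ΣP(Feb 2008)Q(Jan 2008) = 15.36×53 + 14.07×11 + 7.36×55 = 814.08 + 154.77 + 404.8 = 1373.65
ΣP(Jan 2008)Q(Jan 2008) = 15.85×53 + 11.79×11 + 9.33×55 = 840.05 + 129.69 + 513.15 = 1482.89
L = 1373.65 / 1482.89 × 100 = 92.6333
Paasche component (current-period weights):
ΣP(Feb 2008)Q(Feb 2008) = 15.36×48 + 14.07×9 + 7.36×66 = 737.28 + 126.63 + 485.76 = 1349.67
ΣP(Jan 2008)Q(Feb 2008) = 15.85×48 + 11.79×9 + 9.33×66 = 760.8 + 106.11 + 615.78 = 1482.69
P = 1349.67 / 1482.69 × 100 = 91.0285
Fisher = √(L × P) = √(92.6333 × 91.0285) = 91.8274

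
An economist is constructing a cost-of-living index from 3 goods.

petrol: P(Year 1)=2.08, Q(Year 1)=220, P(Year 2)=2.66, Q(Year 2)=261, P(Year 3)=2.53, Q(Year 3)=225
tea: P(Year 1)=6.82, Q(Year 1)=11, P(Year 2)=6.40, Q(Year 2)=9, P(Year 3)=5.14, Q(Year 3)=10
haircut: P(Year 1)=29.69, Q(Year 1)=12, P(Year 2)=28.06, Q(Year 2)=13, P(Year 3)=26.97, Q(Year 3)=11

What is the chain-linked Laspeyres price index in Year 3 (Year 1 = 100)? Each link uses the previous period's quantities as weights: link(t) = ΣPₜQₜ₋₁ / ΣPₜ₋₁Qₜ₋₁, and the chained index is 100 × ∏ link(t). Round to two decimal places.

105.69

Link Year 1→Year 2:
ΣP(Year 2)Q(Year 1) = 2.66×220 + 6.40×11 + 28.06×12 = 585.2 + 70.4 + 336.72 = 992.32
ΣP(Year 1)Q(Year 1) = 2.08×220 + 6.82×11 + 29.69×12 = 457.6 + 75.02 + 356.28 = 888.9
link = 992.32/888.9 = 1.116346
Link Year 2→Year 3:
ΣP(Year 3)Q(Year 2) = 2.53×261 + 5.14×9 + 26.97×13 = 660.33 + 46.26 + 350.61 = 1057.2
ΣP(Year 2)Q(Year 2) = 2.66×261 + 6.40×9 + 28.06×13 = 694.26 + 57.6 + 364.78 = 1116.64
link = 1057.2/1116.64 = 0.946769
Chained index = 100 × 1.116346 × 0.946769 = 105.6922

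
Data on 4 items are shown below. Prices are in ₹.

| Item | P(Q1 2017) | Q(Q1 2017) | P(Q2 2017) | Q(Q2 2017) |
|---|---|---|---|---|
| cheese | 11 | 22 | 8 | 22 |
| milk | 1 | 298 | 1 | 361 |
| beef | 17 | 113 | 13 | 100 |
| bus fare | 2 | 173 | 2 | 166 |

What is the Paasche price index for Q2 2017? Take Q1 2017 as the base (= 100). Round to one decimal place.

Paasche price index uses current-period quantities as weights.
ΣP(Q2 2017)·Q(Q2 2017) = 8×22 + 1×361 + 13×100 + 2×166 = 176 + 361 + 1300 + 332 = 2169
ΣP(Q1 2017)·Q(Q2 2017) = 11×22 + 1×361 + 17×100 + 2×166 = 242 + 361 + 1700 + 332 = 2635
Index = 2169 / 2635 × 100 = 82.3150

82.3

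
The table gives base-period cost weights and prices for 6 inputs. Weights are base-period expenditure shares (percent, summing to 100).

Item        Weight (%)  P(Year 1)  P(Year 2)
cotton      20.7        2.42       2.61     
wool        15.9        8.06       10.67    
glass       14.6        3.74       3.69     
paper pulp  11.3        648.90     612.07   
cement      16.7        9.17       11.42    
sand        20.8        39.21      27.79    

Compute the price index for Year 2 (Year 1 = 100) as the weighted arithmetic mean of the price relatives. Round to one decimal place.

104.0

cotton: 20.7 × (2.61/2.42) = 20.7 × 1.078512 = 22.3252
wool: 15.9 × (10.67/8.06) = 15.9 × 1.323821 = 21.0488
glass: 14.6 × (3.69/3.74) = 14.6 × 0.986631 = 14.4048
paper pulp: 11.3 × (612.07/648.90) = 11.3 × 0.943242 = 10.6586
cement: 16.7 × (11.42/9.17) = 16.7 × 1.245365 = 20.7976
sand: 20.8 × (27.79/39.21) = 20.8 × 0.708748 = 14.7420
Index = Σ wᵢ·(p₁ᵢ/p₀ᵢ) = 22.3252 + 21.0488 + 14.4048 + 10.6586 + 20.7976 + 14.7420 = 103.9770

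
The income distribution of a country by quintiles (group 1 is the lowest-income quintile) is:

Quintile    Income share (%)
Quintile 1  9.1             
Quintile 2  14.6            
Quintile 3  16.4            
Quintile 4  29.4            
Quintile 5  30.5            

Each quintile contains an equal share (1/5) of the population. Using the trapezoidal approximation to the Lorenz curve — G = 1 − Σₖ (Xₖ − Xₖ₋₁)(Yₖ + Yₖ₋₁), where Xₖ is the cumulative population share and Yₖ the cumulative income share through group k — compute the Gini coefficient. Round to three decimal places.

0.230

Cumulative income shares Yₖ: 0.0910, 0.2370, 0.4010, 0.6950, 1.0000
Σ (Xₖ−Xₖ₋₁)(Yₖ+Yₖ₋₁) = (1/5)(0.0910+0.0000) + (1/5)(0.2370+0.0910) + (1/5)(0.4010+0.2370) + (1/5)(0.6950+0.4010) + (1/5)(1.0000+0.6950)
  = 0.0182 + 0.0656 + 0.1276 + 0.2192 + 0.3390 = 0.7696
G = 1 − 0.7696 = 0.2304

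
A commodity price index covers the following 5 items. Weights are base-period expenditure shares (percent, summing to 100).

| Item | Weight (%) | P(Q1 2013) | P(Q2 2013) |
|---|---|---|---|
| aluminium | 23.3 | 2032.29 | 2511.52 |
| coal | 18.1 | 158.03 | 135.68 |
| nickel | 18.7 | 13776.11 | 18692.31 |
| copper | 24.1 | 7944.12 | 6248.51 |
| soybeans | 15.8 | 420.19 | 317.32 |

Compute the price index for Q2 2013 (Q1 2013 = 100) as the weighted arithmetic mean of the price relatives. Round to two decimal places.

100.60

aluminium: 23.3 × (2511.52/2032.29) = 23.3 × 1.235808 = 28.7943
coal: 18.1 × (135.68/158.03) = 18.1 × 0.858571 = 15.5401
nickel: 18.7 × (18692.31/13776.11) = 18.7 × 1.356864 = 25.3734
copper: 24.1 × (6248.51/7944.12) = 24.1 × 0.786558 = 18.9560
soybeans: 15.8 × (317.32/420.19) = 15.8 × 0.755182 = 11.9319
Index = Σ wᵢ·(p₁ᵢ/p₀ᵢ) = 28.7943 + 15.5401 + 25.3734 + 18.9560 + 11.9319 = 100.5957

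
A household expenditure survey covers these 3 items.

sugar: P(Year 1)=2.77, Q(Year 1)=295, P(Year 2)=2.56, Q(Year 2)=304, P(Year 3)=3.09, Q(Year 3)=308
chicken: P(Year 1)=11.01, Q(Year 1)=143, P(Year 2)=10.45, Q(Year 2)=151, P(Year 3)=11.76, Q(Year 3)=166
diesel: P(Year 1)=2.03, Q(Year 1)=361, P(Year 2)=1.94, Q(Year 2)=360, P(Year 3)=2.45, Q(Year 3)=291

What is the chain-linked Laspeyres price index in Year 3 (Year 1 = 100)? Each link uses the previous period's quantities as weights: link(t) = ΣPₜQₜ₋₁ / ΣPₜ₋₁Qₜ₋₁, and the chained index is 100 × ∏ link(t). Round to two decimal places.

Link Year 1→Year 2:
ΣP(Year 2)Q(Year 1) = 2.56×295 + 10.45×143 + 1.94×361 = 755.2 + 1494.35 + 700.34 = 2949.89
ΣP(Year 1)Q(Year 1) = 2.77×295 + 11.01×143 + 2.03×361 = 817.15 + 1574.43 + 732.83 = 3124.41
link = 2949.89/3124.41 = 0.944143
Link Year 2→Year 3:
ΣP(Year 3)Q(Year 2) = 3.09×304 + 11.76×151 + 2.45×360 = 939.36 + 1775.76 + 882 = 3597.12
ΣP(Year 2)Q(Year 2) = 2.56×304 + 10.45×151 + 1.94×360 = 778.24 + 1577.95 + 698.4 = 3054.59
link = 3597.12/3054.59 = 1.177611
Chained index = 100 × 0.944143 × 1.177611 = 111.1834

111.18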